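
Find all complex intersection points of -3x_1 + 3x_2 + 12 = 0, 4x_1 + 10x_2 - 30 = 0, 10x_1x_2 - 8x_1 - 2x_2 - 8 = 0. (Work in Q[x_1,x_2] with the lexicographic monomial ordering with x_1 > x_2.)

Compute a lex Gröbner basis by Buchberger's algorithm.
f_1 = -3x_1 + 3x_2 + 12, LT = x_1.
f_2 = 4x_1 + 10x_2 - 30, LT = x_1.
f_3 = 10x_1x_2 - 8x_1 - 2x_2 - 8, LT = x_1x_2.

S(f_1,f_2): lcm = x_1. S = -7/2x_2 + 7/2.
  leading term x_2: no divisor's leading term divides it; move -7/2x_2 to the remainder.
  leading term 1: no divisor's leading term divides it; move 7/2 to the remainder.
  remainder -7/2x_2 + 7/2 ≠ 0; add h_4 = -7/2x_2 + 7/2 to the basis.

The other S-polynomials (S(f_1,f_3), S(f_2,f_3), S(f_1,h_4), S(f_2,h_4), S(f_3,h_4)) all reduce to 0 modulo the current basis, so we have a Gröbner basis.
Inter-reduce: drop elements whose leading term is divisible by another's, tail-reduce, and make monic.
Reduced Gröbner basis: {x_1 - 5, x_2 - 1}.

From the last basis element, x_2 - 1 = 0, so x_2 takes values in {1}. Each choice, substituted upward through the basis, yields the corresponding point(s) of the solution set.
  x_2 = 1: the earlier basis element becomes x_1 - 5 = 0, giving x_1 = 5 — point (5, 1).
Substituting each solution back into the original system confirms all equations vanish.

{(5, 1)}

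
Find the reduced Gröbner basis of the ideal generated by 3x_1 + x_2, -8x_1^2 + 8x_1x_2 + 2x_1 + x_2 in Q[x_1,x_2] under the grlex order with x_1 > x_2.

f_1 = 3x_1 + x_2, LT = x_1.
f_2 = -8x_1^2 + 8x_1x_2 + 2x_1 + x_2, LT = x_1^2.

S(f_1,f_2): lcm = x_1^2. S = 4/3x_1x_2 + 1/4x_1 + 1/8x_2.
  reduce S modulo (f_1, f_2):
  remainder -4/9x_2^2 + 1/24x_2 ≠ 0; add g_3 = -4/9x_2^2 + 1/24x_2 to the basis.

The other S-polynomials (S(f_1,g_3), S(f_2,g_3)) all reduce to 0 modulo the current basis, so we have a Gröbner basis.
Inter-reduce: drop elements whose leading term is divisible by another's, tail-reduce, and make monic.

G = {x_2^2 - 3/32x_2, x_1 + 1/3x_2}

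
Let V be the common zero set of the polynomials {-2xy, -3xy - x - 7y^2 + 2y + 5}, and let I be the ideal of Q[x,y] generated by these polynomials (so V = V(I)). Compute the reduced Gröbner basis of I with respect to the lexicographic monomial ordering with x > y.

G = {x + 7y^2 - 2y - 5, y^3 - 2/7y^2 - 5/7y}

This is the nonlinear analogue of row-reducing a linear system.

f_1 = -2xy, LT = xy.
f_2 = -3xy - x - 7y^2 + 2y + 5, LT = xy.

S(f_1,f_2): lcm = xy. S = -1/3x - 7/3y^2 + 2/3y + 5/3.
  leading term x: no divisor's leading term divides it; move -1/3x to the remainder.
  leading term y^2: no divisor's leading term divides it; move -7/3y^2 to the remainder.
  leading term y: no divisor's leading term divides it; move 2/3y to the remainder.
  leading term 1: no divisor's leading term divides it; move 5/3 to the remainder.
  remainder -1/3x - 7/3y^2 + 2/3y + 5/3 ≠ 0; add g_3 = -1/3x - 7/3y^2 + 2/3y + 5/3 to the basis.

S(f_1,g_3): lcm = xy. S = -7y^3 + 2y^2 + 5y.
  leading term y^3: no divisor's leading term divides it; move -7y^3 to the remainder.
  leading term y^2: no divisor's leading term divides it; move 2y^2 to the remainder.
  leading term y: no divisor's leading term divides it; move 5y to the remainder.
  remainder -7y^3 + 2y^2 + 5y ≠ 0; add g_4 = -7y^3 + 2y^2 + 5y to the basis.

The other S-polynomials (S(f_2,g_3), S(f_1,g_4), S(f_2,g_4), S(g_3,g_4)) all reduce to 0 modulo the current basis, so we have a Gröbner basis.
Inter-reduce: drop elements whose leading term is divisible by another's, tail-reduce, and make monic.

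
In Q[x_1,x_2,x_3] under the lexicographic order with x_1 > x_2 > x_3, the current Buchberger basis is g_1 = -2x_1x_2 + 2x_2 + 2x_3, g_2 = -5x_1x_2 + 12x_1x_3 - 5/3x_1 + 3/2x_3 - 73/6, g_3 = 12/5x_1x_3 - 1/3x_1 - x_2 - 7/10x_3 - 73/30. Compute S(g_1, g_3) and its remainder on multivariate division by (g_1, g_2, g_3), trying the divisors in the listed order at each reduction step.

S(g_1, g_3) = 5/36x_1x_2 + 5/12x_2^2 - 17/24x_2x_3 + 73/72x_2 - x_3^2; remainder on division = 5/12x_2^2 - 17/24x_2x_3 + 83/72x_2 - x_3^2 + 5/36x_3.

lcm(LM(g_1), LM(g_3)) = x_1x_2x_3.
S = (lcm/LT(g_1))·g_1 − (lcm/LT(g_3))·g_3 = 5/36x_1x_2 + 5/12x_2^2 - 17/24x_2x_3 + 73/72x_2 - x_3^2.
Reduce S modulo (g_1, g_2, g_3) in that order:
  leading term x_1x_2: subtract (-5/72)·g_1 from 5/36x_1x_2 + 5/12x_2^2 - 17/24x_2x_3 + 73/72x_2 - x_3^2 → 5/12x_2^2 - 17/24x_2x_3 + 83/72x_2 - x_3^2 + 5/36x_3
  leading term x_2^2: no divisor's leading term divides it; move 5/12x_2^2 to the remainder.
  leading term x_2x_3: no divisor's leading term divides it; move -17/24x_2x_3 to the remainder.
  leading term x_2: no divisor's leading term divides it; move 83/72x_2 to the remainder.
  leading term x_3^2: no divisor's leading term divides it; move -x_3^2 to the remainder.
  leading term x_3: no divisor's leading term divides it; move 5/36x_3 to the remainder.
The remainder 5/12x_2^2 - 17/24x_2x_3 + 83/72x_2 - x_3^2 + 5/36x_3 is nonzero, so it would be added as the next basis element.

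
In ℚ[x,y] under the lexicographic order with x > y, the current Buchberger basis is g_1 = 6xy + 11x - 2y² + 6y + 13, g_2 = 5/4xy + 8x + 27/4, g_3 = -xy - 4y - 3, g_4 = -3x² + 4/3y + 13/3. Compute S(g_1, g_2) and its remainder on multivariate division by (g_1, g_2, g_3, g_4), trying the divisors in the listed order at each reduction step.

S(g_1, g_2) = -137/30x - ⅓y² + y - 97/30; remainder on division = -137/30x - ⅓y² + y - 97/30.

lcm(LM(g_1), LM(g_2)) = xy.
S = (lcm/LT(g_1))·g_1 − (lcm/LT(g_2))·g_2 = -137/30x - ⅓y² + y - 97/30.
Reduce S modulo (g_1, g_2, g_3, g_4) in that order:
  leading term x: no divisor's leading term divides it; move -137/30x to the remainder.
  leading term y²: no divisor's leading term divides it; move -⅓y² to the remainder.
  leading term y: no divisor's leading term divides it; move y to the remainder.
  leading term 1: no divisor's leading term divides it; move -97/30 to the remainder.
The remainder -137/30x - ⅓y² + y - 97/30 is nonzero, so it would be added as the next basis element.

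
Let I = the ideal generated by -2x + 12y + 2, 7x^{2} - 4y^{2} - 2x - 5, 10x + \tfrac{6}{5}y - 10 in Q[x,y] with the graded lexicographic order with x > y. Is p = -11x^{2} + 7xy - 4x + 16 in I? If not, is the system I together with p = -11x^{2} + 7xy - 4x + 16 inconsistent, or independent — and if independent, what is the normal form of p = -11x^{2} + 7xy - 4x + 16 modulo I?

First compute the reduced Gröbner basis of I by Buchberger's algorithm.
f_1 = -2x + 12y + 2, LT = x.
f_2 = 7x^{2} - 4y^{2} - 2x - 5, LT = x^{2}.
f_3 = 10x + \tfrac{6}{5}y - 10, LT = x.

S(f_1,f_2): lcm = x^{2}. S = -6xy + \tfrac{4}{7}y^{2} - \tfrac{5}{7}x + \tfrac{5}{7}.
  leading term xy: subtract (3y)·f_1 from -6xy + \tfrac{4}{7}y^{2} - \tfrac{5}{7}x + \tfrac{5}{7} → -\tfrac{248}{7}y^{2} - \tfrac{5}{7}x - 6y + \tfrac{5}{7}
  leading term y^{2}: no divisor's leading term divides it; move -\tfrac{248}{7}y^{2} to the remainder.
  leading term x: subtract (\tfrac{5}{14})·f_1 from -\tfrac{5}{7}x - 6y + \tfrac{5}{7} → -\tfrac{72}{7}y
  leading term y: no divisor's leading term divides it; move -\tfrac{72}{7}y to the remainder.
  remainder -\tfrac{248}{7}y^{2} - \tfrac{72}{7}y ≠ 0; add h_4 = -\tfrac{248}{7}y^{2} - \tfrac{72}{7}y to the basis.

S(f_1,f_3): lcm = x. S = -\tfrac{153}{25}y.
  leading term y: no divisor's leading term divides it; move -\tfrac{153}{25}y to the remainder.
  remainder -\tfrac{153}{25}y ≠ 0; add h_5 = -\tfrac{153}{25}y to the basis.

The other S-polynomials (S(f_2,f_3), S(f_1,h_4), S(f_2,h_4), S(f_3,h_4), S(f_1,h_5), S(f_2,h_5), S(f_3,h_5), S(h_4,h_5)) all reduce to 0 modulo the current basis, so we have a Gröbner basis.
Inter-reduce: drop elements whose leading term is divisible by another's, tail-reduce, and make monic.
Reduced Gröbner basis: {x - 1, y}.
Label its elements g_1 = x - 1, g_2 = y.

Reduce p = -11x^{2} + 7xy - 4x + 16 modulo G:
  leading term x^{2}: subtract (-11x)·g_1 from -11x^{2} + 7xy - 4x + 16 → 7xy - 15x + 16
  leading term xy: subtract (7y)·g_1 from 7xy - 15x + 16 → -15x + 7y + 16
  leading term x: subtract (-15)·g_1 from -15x + 7y + 16 → 7y + 1
  leading term y: subtract (7)·g_2 from 7y + 1 → 1
  leading term 1: no divisor's leading term divides it; move 1 to the remainder.
  normal form = 1.
The normal form is nonzero, so p ∉ I. Since p minus its normal form lies in I, I + (p) = I + (r) where r = 1; decide whether this ideal is the whole ring.
Here r = 1 is a nonzero constant, hence a unit: 1 ∈ I + (p), the Gröbner basis of I + (p) is {1}, and the enlarged system has no common solution — adjoining p is inconsistent.

Adjoining -11x^{2} + 7xy - 4x + 16 makes the ideal the whole ring: the system is inconsistent.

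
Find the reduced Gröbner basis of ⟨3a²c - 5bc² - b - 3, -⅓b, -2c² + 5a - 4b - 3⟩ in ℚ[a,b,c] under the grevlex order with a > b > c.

G = {a³ - ⅗a² - ⅖c, a²c - 1, c² - 5/2a + 3/2, b}

f_1 = 3a²c - 5bc² - b - 3, LT = a²c.
f_2 = -⅓b, LT = b.
f_3 = -2c² + 5a - 4b - 3, LT = c².

S(f_1,f_2): leading monomials are coprime, so the S-polynomial reduces to 0 (Buchberger's first criterion).
S(f_1,f_3): lcm = a²c². S = -5/3bc³ + 5/2a³ - 2a²b - 3/2a² - ⅓bc - c.
  leading term bc³: subtract (5c³)·f_2 from -5/3bc³ + 5/2a³ - 2a²b - 3/2a² - ⅓bc - c → 5/2a³ - 2a²b - 3/2a² - ⅓bc - c
  leading term a³: no divisor's leading term divides it; move 5/2a³ to the remainder.
  leading term a²b: subtract (6a²)·f_2 from -2a²b - 3/2a² - ⅓bc - c → -3/2a² - ⅓bc - c
  leading term a²: no divisor's leading term divides it; move -3/2a² to the remainder.
  leading term bc: subtract (c)·f_2 from -⅓bc - c → -c
  leading term c: no divisor's leading term divides it; move -c to the remainder.
  remainder 5/2a³ - 3/2a² - c ≠ 0; add g_4 = 5/2a³ - 3/2a² - c to the basis.

S(f_2,f_3): leading monomials are coprime, so the S-polynomial reduces to 0 (Buchberger's first criterion).
S(f_1,g_4): lcm = a³c. S = -5/3abc² + ⅗a²c - ⅓ab + ⅖c² - a.
  leading term abc²: subtract (5ac²)·f_2 from -5/3abc² + ⅗a²c - ⅓ab + ⅖c² - a → ⅗a²c - ⅓ab + ⅖c² - a
  leading term a²c: subtract (⅕)·f_1 from ⅗a²c - ⅓ab + ⅖c² - a → bc² - ⅓ab + ⅖c² - a + ⅕b + ⅗
  leading term bc²: subtract (-3c²)·f_2 from bc² - ⅓ab + ⅖c² - a + ⅕b + ⅗ → -⅓ab + ⅖c² - a + ⅕b + ⅗
  leading term ab: subtract (a)·f_2 from -⅓ab + ⅖c² - a + ⅕b + ⅗ → ⅖c² - a + ⅕b + ⅗
  leading term c²: subtract (-⅕)·f_3 from ⅖c² - a + ⅕b + ⅗ → -⅗b
  leading term b: subtract (9/5)·f_2 from -⅗b → 0
  remainder 0.

S(f_2,g_4): leading monomials are coprime, so the S-polynomial reduces to 0 (Buchberger's first criterion).
S(f_3,g_4): leading monomials are coprime, so the S-polynomial reduces to 0 (Buchberger's first criterion).
Every S-polynomial of the final basis reduces to 0, so we have a Gröbner basis.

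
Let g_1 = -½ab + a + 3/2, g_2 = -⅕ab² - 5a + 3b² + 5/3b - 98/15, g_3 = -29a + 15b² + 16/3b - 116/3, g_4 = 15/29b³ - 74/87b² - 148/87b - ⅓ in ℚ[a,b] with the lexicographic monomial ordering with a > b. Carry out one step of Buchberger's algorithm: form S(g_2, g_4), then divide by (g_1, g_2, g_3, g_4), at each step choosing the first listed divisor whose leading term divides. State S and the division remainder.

S(g_2, g_4) = 74/45ab² + 1273/45ab + 29/45a - 15b³ - 25/3b² + 98/3b; remainder on division = 0.

lcm(LM(g_2), LM(g_4)) = ab³.
S = (lcm/LT(g_2))·g_2 − (lcm/LT(g_4))·g_4 = 74/45ab² + 1273/45ab + 29/45a - 15b³ - 25/3b² + 98/3b.
Reduce S modulo (g_1, g_2, g_3, g_4) in that order:
  leading term ab²: subtract (-148/45b)·g_1 from 74/45ab² + 1273/45ab + 29/45a - 15b³ - 25/3b² + 98/3b → 1421/45ab + 29/45a - 15b³ - 25/3b² + 188/5b
  leading term ab: subtract (-2842/45)·g_1 from 1421/45ab + 29/45a - 15b³ - 25/3b² + 188/5b → 319/5a - 15b³ - 25/3b² + 188/5b + 1421/15
  leading term a: subtract (-11/5)·g_3 from 319/5a - 15b³ - 25/3b² + 188/5b + 1421/15 → -15b³ + 74/3b² + 148/3b + 29/3
  leading term b³: subtract (-29)·g_4 from -15b³ + 74/3b² + 148/3b + 29/3 → 0
The remainder is 0, so this S-polynomial contributes no new basis element.
This is the inner loop of Buchberger's algorithm — each nonzero remainder becomes a new basis element.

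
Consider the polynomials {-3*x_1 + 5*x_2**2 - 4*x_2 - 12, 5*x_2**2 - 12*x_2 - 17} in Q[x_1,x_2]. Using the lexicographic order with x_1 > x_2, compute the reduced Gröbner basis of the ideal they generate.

f_1 = -3*x_1 + 5*x_2**2 - 4*x_2 - 12, LT = x_1.
f_2 = 5*x_2**2 - 12*x_2 - 17, LT = x_2**2.

The S-polynomials (S(f_1,f_2)) all reduce to 0 modulo the current basis, so we have a Gröbner basis.

G = {x_1 - 8/3*x_2 - 5/3, x_2**2 - 12/5*x_2 - 17/5}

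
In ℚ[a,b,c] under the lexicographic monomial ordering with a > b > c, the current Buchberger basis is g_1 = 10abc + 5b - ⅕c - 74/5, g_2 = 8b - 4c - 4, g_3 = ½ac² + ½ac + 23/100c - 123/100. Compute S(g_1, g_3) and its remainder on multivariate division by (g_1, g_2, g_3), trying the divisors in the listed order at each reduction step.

lcm(LM(g_1), LM(g_3)) = abc².
S = (lcm/LT(g_1))·g_1 − (lcm/LT(g_3))·g_3 = -abc + 1/25bc + 123/50b - 1/50c² - 37/25c.
Reduce S modulo (g_1, g_2, g_3) in that order:
  leading term abc: subtract (-1/10)·g_1 from -abc + 1/25bc + 123/50b - 1/50c² - 37/25c → 1/25bc + 74/25b - 1/50c² - 3/2c - 37/25
  leading term bc: subtract (1/200c)·g_2 from 1/25bc + 74/25b - 1/50c² - 3/2c - 37/25 → 74/25b - 37/25c - 37/25
  leading term b: subtract (37/100)·g_2 from 74/25b - 37/25c - 37/25 → 0
The remainder is 0, so this S-polynomial contributes no new basis element.

S(g_1, g_3) = -abc + 1/25bc + 123/50b - 1/50c² - 37/25c; remainder on division = 0.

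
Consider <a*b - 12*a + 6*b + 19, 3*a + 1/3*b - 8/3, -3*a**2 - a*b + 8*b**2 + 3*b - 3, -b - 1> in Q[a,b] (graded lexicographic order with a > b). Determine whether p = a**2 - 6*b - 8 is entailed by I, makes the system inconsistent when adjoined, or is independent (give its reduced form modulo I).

First compute the reduced Gröbner basis of I by Buchberger's algorithm.
f_1 = a*b - 12*a + 6*b + 19, LT = a*b.
f_2 = 3*a + 1/3*b - 8/3, LT = a.
f_3 = -3*a**2 - a*b + 8*b**2 + 3*b - 3, LT = a**2.
f_4 = -b - 1, LT = b.

The S-polynomials (S(f_1,f_2), S(f_1,f_3), S(f_1,f_4), S(f_2,f_3), S(f_2,f_4), S(f_3,f_4)) all reduce to 0 modulo the current basis, so we have a Gröbner basis.
Inter-reduce: drop elements whose leading term is divisible by another's, tail-reduce, and make monic.
Reduced Gröbner basis: {a - 1, b + 1}.
Label its elements g_1 = a - 1, g_2 = b + 1.

Reduce p = a**2 - 6*b - 8 modulo G:
  leading term a**2: subtract (a)·g_1 from a**2 - 6*b - 8 → a - 6*b - 8
  leading term a: subtract (1)·g_1 from a - 6*b - 8 → -6*b - 7
  leading term b: subtract (-6)·g_2 from -6*b - 7 → -1
  leading term 1: no divisor's leading term divides it; move -1 to the remainder.
  normal form = -1.
The normal form is nonzero, so p ∉ I. Since p minus its normal form lies in I, I + (p) = I + (r) where r = -1; decide whether this ideal is the whole ring.
Here r = -1 is a nonzero constant, hence a unit: 1 ∈ I + (p), the Gröbner basis of I + (p) is {1}, and the enlarged system has no common solution — adjoining p is inconsistent.

Adjoining a**2 - 6*b - 8 makes the ideal the whole ring: the system is inconsistent.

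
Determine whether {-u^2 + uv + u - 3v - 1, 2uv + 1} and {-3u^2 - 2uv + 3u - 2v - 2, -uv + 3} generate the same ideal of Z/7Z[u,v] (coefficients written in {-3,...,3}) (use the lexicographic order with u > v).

Equality of ideals is decidable: compute both reduced Gröbner bases (unique for the ordering) and check whether they agree.
Buchberger on the first generating set:
f_1 = -u^2 + uv + u - 3v - 1, LT = u^2.
f_2 = 2uv + 1, LT = uv.

S(f_1,f_2): lcm = u^2v. S = -uv^2 - uv + 3u + 3v^2 + v.
  leading term uv^2: subtract (3v)·f_2 from -uv^2 - uv + 3u + 3v^2 + v → -uv + 3u + 3v^2 - 2v
  leading term uv: subtract (3)·f_2 from -uv + 3u + 3v^2 - 2v → 3u + 3v^2 - 2v - 3
  leading term u: no divisor's leading term divides it; move 3u to the remainder.
  leading term v^2: no divisor's leading term divides it; move 3v^2 to the remainder.
  leading term v: no divisor's leading term divides it; move -2v to the remainder.
  leading term 1: no divisor's leading term divides it; move -3 to the remainder.
  remainder 3u + 3v^2 - 2v - 3 ≠ 0; add g_3 = 3u + 3v^2 - 2v - 3 to the basis.

S(f_2,g_3): lcm = uv. S = -v^3 + 3v^2 + v - 3.
  leading term v^3: no divisor's leading term divides it; move -v^3 to the remainder.
  leading term v^2: no divisor's leading term divides it; move 3v^2 to the remainder.
  leading term v: no divisor's leading term divides it; move v to the remainder.
  leading term 1: no divisor's leading term divides it; move -3 to the remainder.
  remainder -v^3 + 3v^2 + v - 3 ≠ 0; add g_4 = -v^3 + 3v^2 + v - 3 to the basis.

The other S-polynomials (S(f_1,g_3), S(f_1,g_4), S(f_2,g_4), S(g_3,g_4)) all reduce to 0 modulo the current basis, so we have a Gröbner basis.
Inter-reduce: drop elements whose leading term is divisible by another's, tail-reduce, and make monic.
Reduced Gröbner basis: {u + v^2 - 3v - 1, v^3 - 3v^2 - v + 3}.

Buchberger on the second generating set:
h_1 = -3u^2 - 2uv + 3u - 2v - 2, LT = u^2.
h_2 = -uv + 3, LT = uv.

S(h_1,h_2): lcm = u^2v. S = 3uv^2 - uv + 3u + 3v^2 + 3v.
  leading term uv^2: subtract (-3v)·h_2 from 3uv^2 - uv + 3u + 3v^2 + 3v → -uv + 3u + 3v^2 - 2v
  leading term uv: subtract (1)·h_2 from -uv + 3u + 3v^2 - 2v → 3u + 3v^2 - 2v - 3
  leading term u: no divisor's leading term divides it; move 3u to the remainder.
  leading term v^2: no divisor's leading term divides it; move 3v^2 to the remainder.
  leading term v: no divisor's leading term divides it; move -2v to the remainder.
  leading term 1: no divisor's leading term divides it; move -3 to the remainder.
  remainder 3u + 3v^2 - 2v - 3 ≠ 0; add k_3 = 3u + 3v^2 - 2v - 3 to the basis.

S(h_2,k_3): lcm = uv. S = -v^3 + 3v^2 + v - 3.
  leading term v^3: no divisor's leading term divides it; move -v^3 to the remainder.
  leading term v^2: no divisor's leading term divides it; move 3v^2 to the remainder.
  leading term v: no divisor's leading term divides it; move v to the remainder.
  leading term 1: no divisor's leading term divides it; move -3 to the remainder.
  remainder -v^3 + 3v^2 + v - 3 ≠ 0; add k_4 = -v^3 + 3v^2 + v - 3 to the basis.

The other S-polynomials (S(h_1,k_3), S(h_1,k_4), S(h_2,k_4), S(k_3,k_4)) all reduce to 0 modulo the current basis, so we have a Gröbner basis.
Inter-reduce: drop elements whose leading term is divisible by another's, tail-reduce, and make monic.
Reduced Gröbner basis: {u + v^2 - 3v - 1, v^3 - 3v^2 - v + 3}.

The two bases agree; hence the ideals are identical.

Yes, the ideals are equal.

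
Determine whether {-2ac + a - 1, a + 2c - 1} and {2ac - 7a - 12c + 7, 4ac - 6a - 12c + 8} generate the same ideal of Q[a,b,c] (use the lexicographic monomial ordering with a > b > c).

Since reduced Gröbner bases are canonical representatives of ideals under a given ordering, it suffices to compute and compare them.
Buchberger on the first generating set:
f_1 = -2ac + a - 1, LT = ac.
f_2 = a + 2c - 1, LT = a.

S(f_1,f_2): lcm = ac. S = -1/2a - 2c^2 + c + 1/2.
  leading term a: subtract (-1/2)·f_2 from -1/2a - 2c^2 + c + 1/2 → -2c^2 + 2c
  leading term c^2: no divisor's leading term divides it; move -2c^2 to the remainder.
  leading term c: no divisor's leading term divides it; move 2c to the remainder.
  remainder -2c^2 + 2c ≠ 0; add g_3 = -2c^2 + 2c to the basis.

The other S-polynomials (S(f_1,g_3), S(f_2,g_3)) all reduce to 0 modulo the current basis, so we have a Gröbner basis.
Inter-reduce: drop elements whose leading term is divisible by another's, tail-reduce, and make monic.
Reduced Gröbner basis: {a + 2c - 1, c^2 - c}.

Buchberger on the second generating set:
h_1 = 2ac - 7a - 12c + 7, LT = ac.
h_2 = 4ac - 6a - 12c + 8, LT = ac.

S(h_1,h_2): lcm = ac. S = -2a - 3c + 3/2.
  leading term a: no divisor's leading term divides it; move -2a to the remainder.
  leading term c: no divisor's leading term divides it; move -3c to the remainder.
  leading term 1: no divisor's leading term divides it; move 3/2 to the remainder.
  remainder -2a - 3c + 3/2 ≠ 0; add k_3 = -2a - 3c + 3/2 to the basis.

S(h_1,k_3): lcm = ac. S = -7/2a - 3/2c^2 - 21/4c + 7/2.
  leading term a: subtract (7/4)·k_3 from -7/2a - 3/2c^2 - 21/4c + 7/2 → -3/2c^2 + 7/8
  leading term c^2: no divisor's leading term divides it; move -3/2c^2 to the remainder.
  leading term 1: no divisor's leading term divides it; move 7/8 to the remainder.
  remainder -3/2c^2 + 7/8 ≠ 0; add k_4 = -3/2c^2 + 7/8 to the basis.

The other S-polynomials (S(h_2,k_3), S(h_1,k_4), S(h_2,k_4), S(k_3,k_4)) all reduce to 0 modulo the current basis, so we have a Gröbner basis.
Inter-reduce: drop elements whose leading term is divisible by another's, tail-reduce, and make monic.
Reduced Gröbner basis: {a + 3/2c - 3/4, c^2 - 7/12}.

These differ, so the ideals are not equal.

No, the ideals differ.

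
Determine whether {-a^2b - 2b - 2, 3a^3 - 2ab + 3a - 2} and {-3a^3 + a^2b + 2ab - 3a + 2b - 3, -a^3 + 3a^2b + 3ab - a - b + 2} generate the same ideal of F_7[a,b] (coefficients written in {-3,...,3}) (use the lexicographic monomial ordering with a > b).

Yes, the ideals are equal.

For a fixed monomial order, each ideal has a unique reduced Gröbner basis; comparing bases decides equality.
Buchberger on the first generating set:
f_1 = -a^2b - 2b - 2, LT = a^2b.
f_2 = 3a^3 - 2ab + 3a - 2, LT = a^3.

S(f_1,f_2): lcm = a^3b. S = 3ab^2 + ab + 2a + 3b.
  reduce S modulo (f_1, f_2):
  remainder 3ab^2 + ab + 2a + 3b ≠ 0; add g_3 = 3ab^2 + ab + 2a + 3b to the basis.

S(f_1,g_3): lcm = a^2b^2. S = 2a^2b - 3a^2 - ab + 2b^2 + 2b.
  reduce S modulo (f_1, f_2, g_3):
  remainder -3a^2 - ab + 2b^2 - 2b + 3 ≠ 0; add g_4 = -3a^2 - ab + 2b^2 - 2b + 3 to the basis.

S(f_1,g_4): lcm = a^2b. S = 2ab^2 + 3b^3 - 3b^2 + 3b + 2.
  reduce S modulo (f_1, f_2, g_3, g_4):
  remainder -3ab + a + 3b^3 - 3b^2 + b + 2 ≠ 0; add g_5 = -3ab + a + 3b^3 - 3b^2 + b + 2 to the basis.

S(g_3,g_4): lcm = a^2b^2. S = -2a^2b + 3a^2 + 2ab^3 + ab + 3b^4 - 3b^3 + b^2.
  reduce S modulo (f_1, f_2, g_3, g_4, g_5):
  remainder -2a + 3b^4 - b^3 - b^2 + b - 1 ≠ 0; add g_6 = -2a + 3b^4 - b^3 - b^2 + b - 1 to the basis.

S(g_3,g_6): lcm = ab^2. S = -2ab + 3a - 2b^6 + 3b^5 + 3b^4 - 3b^3 + 3b^2 + b.
  reduce S modulo (f_1, f_2, g_3, g_4, g_5, g_6):
  remainder -2b^6 + 3b^5 + 3b^4 + 2b^3 - 2b^2 - 2b + 1 ≠ 0; add g_7 = -2b^6 + 3b^5 + 3b^4 + 2b^3 - 2b^2 - 2b + 1 to the basis.

S(g_5,g_6): lcm = ab. S = 2a - 2b^5 + 3b^4 + 2b^3 - 2b^2 - 2b - 3.
  reduce S modulo (f_1, f_2, g_3, g_4, g_5, g_6, g_7):
  remainder -2b^5 - b^4 + b^3 - 3b^2 - b + 3 ≠ 0; add g_8 = -2b^5 - b^4 + b^3 - 3b^2 - b + 3 to the basis.

The other S-polynomials (S(f_2,g_3), S(f_2,g_4), S(f_1,g_5), S(f_2,g_5), S(g_3,g_5), S(g_4,g_5), S(f_1,g_6), S(f_2,g_6), S(g_4,g_6), S(f_1,g_7), S(f_2,g_7), S(g_3,g_7), S(g_4,g_7), S(g_5,g_7), S(g_6,g_7), S(f_1,g_8), S(f_2,g_8), S(g_3,g_8), S(g_4,g_8), S(g_5,g_8), S(g_6,g_8), S(g_7,g_8)) all reduce to 0 modulo the current basis, so we have a Gröbner basis.
Inter-reduce: drop elements whose leading term is divisible by another's, tail-reduce, and make monic.
Reduced Gröbner basis: {a + 2b^4 - 3b^3 - 3b^2 + 3b - 3, b^5 - 3b^4 + 3b^3 - 2b^2 - 3b + 2}.

Buchberger on the second generating set:
h_1 = -3a^3 + a^2b + 2ab - 3a + 2b - 3, LT = a^3.
h_2 = -a^3 + 3a^2b + 3ab - a - b + 2, LT = a^3.

S(h_1,h_2): lcm = a^3. S = -2a^2b + 3b + 3.
  reduce S modulo (h_1, h_2):
  remainder -2a^2b + 3b + 3 ≠ 0; add k_3 = -2a^2b + 3b + 3 to the basis.

S(h_1,k_3): lcm = a^3b. S = 2a^2b^2 - 3ab^2 - ab - 2a - 3b^2 + b.
  reduce S modulo (h_1, h_2, k_3):
  remainder -3ab^2 - ab - 2a - 3b ≠ 0; add k_4 = -3ab^2 - ab - 2a - 3b to the basis.

S(k_3,k_4): lcm = a^2b^2. S = 2a^2b - 3a^2 - ab + 2b^2 + 2b.
  reduce S modulo (h_1, h_2, k_3, k_4):
  remainder -3a^2 - ab + 2b^2 - 2b + 3 ≠ 0; add k_5 = -3a^2 - ab + 2b^2 - 2b + 3 to the basis.

S(k_3,k_5): lcm = a^2b. S = 2ab^2 + 3b^3 - 3b^2 + 3b + 2.
  reduce S modulo (h_1, h_2, k_3, k_4, k_5):
  remainder -3ab + a + 3b^3 - 3b^2 + b + 2 ≠ 0; add k_6 = -3ab + a + 3b^3 - 3b^2 + b + 2 to the basis.

S(k_4,k_5): lcm = a^2b^2. S = -2a^2b + 3a^2 + 2ab^3 + ab + 3b^4 - 3b^3 + b^2.
  reduce S modulo (h_1, h_2, k_3, k_4, k_5, k_6):
  remainder -2a + 3b^4 - b^3 - b^2 + b - 1 ≠ 0; add k_7 = -2a + 3b^4 - b^3 - b^2 + b - 1 to the basis.

S(k_4,k_7): lcm = ab^2. S = -2ab + 3a - 2b^6 + 3b^5 + 3b^4 - 3b^3 + 3b^2 + b.
  reduce S modulo (h_1, h_2, k_3, k_4, k_5, k_6, k_7):
  remainder -2b^6 + 3b^5 + 3b^4 + 2b^3 - 2b^2 - 2b + 1 ≠ 0; add k_8 = -2b^6 + 3b^5 + 3b^4 + 2b^3 - 2b^2 - 2b + 1 to the basis.

S(k_6,k_7): lcm = ab. S = 2a - 2b^5 + 3b^4 + 2b^3 - 2b^2 - 2b - 3.
  reduce S modulo (h_1, h_2, k_3, k_4, k_5, k_6, k_7, k_8):
  remainder -2b^5 - b^4 + b^3 - 3b^2 - b + 3 ≠ 0; add k_9 = -2b^5 - b^4 + b^3 - 3b^2 - b + 3 to the basis.

The other S-polynomials (S(h_2,k_3), S(h_1,k_4), S(h_2,k_4), S(h_1,k_5), S(h_2,k_5), S(h_1,k_6), S(h_2,k_6), S(k_3,k_6), S(k_4,k_6), S(k_5,k_6), S(h_1,k_7), S(h_2,k_7), S(k_3,k_7), S(k_5,k_7), S(h_1,k_8), S(h_2,k_8), S(k_3,k_8), S(k_4,k_8), S(k_5,k_8), S(k_6,k_8), S(k_7,k_8), S(h_1,k_9), S(h_2,k_9), S(k_3,k_9), S(k_4,k_9), S(k_5,k_9), S(k_6,k_9), S(k_7,k_9), S(k_8,k_9)) all reduce to 0 modulo the current basis, so we have a Gröbner basis.
Inter-reduce: drop elements whose leading term is divisible by another's, tail-reduce, and make monic.
Reduced Gröbner basis: {a + 2b^4 - 3b^3 - 3b^2 + 3b - 3, b^5 - 3b^4 + 3b^3 - 2b^2 - 3b + 2}.

The two bases agree; hence the ideals are identical.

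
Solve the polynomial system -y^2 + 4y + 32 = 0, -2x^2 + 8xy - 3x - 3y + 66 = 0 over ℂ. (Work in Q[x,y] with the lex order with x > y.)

{(-39/2, -4), (2, -4), (61/4 - sqrt(4057)/4, 8), (61/4 + sqrt(4057)/4, 8)}

Compute a lex Gröbner basis by Buchberger's algorithm.
f_1 = -y^2 + 4y + 32, LT = y^2.
f_2 = -2x^2 + 8xy - 3x - 3y + 66, LT = x^2.

The S-polynomials (S(f_1,f_2)) all reduce to 0 modulo the current basis, so we have a Gröbner basis.
Inter-reduce: drop elements whose leading term is divisible by another's, tail-reduce, and make monic.
Reduced Gröbner basis: {x^2 - 4xy + 3/2x + 3/2y - 33, y^2 - 4y - 32}.

Elimination: the polynomial y^2 - 4y - 32 lies in the elimination ideal for y, so y ∈ {-4, 8}. For each such y, the remaining basis elements (now univariate) give the rest of the solution.
  y = -4: the earlier basis element becomes x^2 + 35/2x - 39 = 0, giving x = -39/2, 2 — points (-39/2, -4), (2, -4).
  y = 8: the earlier basis element becomes x^2 - 61/2x - 21 = 0, giving x = 61/4 - sqrt(4057)/4, 61/4 + sqrt(4057)/4 — points (61/4 - sqrt(4057)/4, 8), (61/4 + sqrt(4057)/4, 8).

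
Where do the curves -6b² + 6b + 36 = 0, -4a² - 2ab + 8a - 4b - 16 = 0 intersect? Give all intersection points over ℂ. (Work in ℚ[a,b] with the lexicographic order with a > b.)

{(1, -2), (2, -2), (1/4 - sqrt(111)*I/4, 3), (1/4 + sqrt(111)*I/4, 3)}

Compute a lex Gröbner basis by Buchberger's algorithm.
f_1 = -6b² + 6b + 36, LT = b².
f_2 = -4a² - 2ab + 8a - 4b - 16, LT = a².

The S-polynomials (S(f_1,f_2)) all reduce to 0 modulo the current basis, so we have a Gröbner basis.
Inter-reduce: drop elements whose leading term is divisible by another's, tail-reduce, and make monic.
Reduced Gröbner basis: {a² + ½ab - 2a + b + 4, b² - b - 6}.

From the last basis element, b² - b - 6 = 0, so b takes values in {-2, 3}. Each choice, substituted upward through the basis, yields the corresponding point(s) of the solution set.
  b = -2: the earlier basis element becomes a² - 3a + 2 = 0, giving a = 1, 2 — points (1, -2), (2, -2).
  b = 3: the earlier basis element becomes a² - ½a + 7 = 0, giving a = 1/4 - sqrt(111)*I/4, 1/4 + sqrt(111)*I/4 — points (1/4 - sqrt(111)*I/4, 3), (1/4 + sqrt(111)*I/4, 3).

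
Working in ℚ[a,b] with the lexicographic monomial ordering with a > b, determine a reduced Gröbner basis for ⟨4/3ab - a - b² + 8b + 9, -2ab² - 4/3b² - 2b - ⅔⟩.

G = {a + 4/3b³ - 229/27b² - 164/9b - 227/27, b⁴ - 64/9b³ - 25/3b² - 5/9b - ⅓}

f_1 = 4/3ab - a - b² + 8b + 9, LT = ab.
f_2 = -2ab² - 4/3b² - 2b - ⅔, LT = ab².

S(f_1,f_2): lcm = ab². S = -¾ab - ¾b³ + 16/3b² + 23/4b - ⅓.
  leading term ab: subtract (-9/16)·f_1 from -¾ab - ¾b³ + 16/3b² + 23/4b - ⅓ → -9/16a - ¾b³ + 229/48b² + 41/4b + 227/48
  leading term a: no divisor's leading term divides it; move -9/16a to the remainder.
  leading term b³: no divisor's leading term divides it; move -¾b³ to the remainder.
  leading term b²: no divisor's leading term divides it; move 229/48b² to the remainder.
  leading term b: no divisor's leading term divides it; move 41/4b to the remainder.
  leading term 1: no divisor's leading term divides it; move 227/48 to the remainder.
  remainder -9/16a - ¾b³ + 229/48b² + 41/4b + 227/48 ≠ 0; add g_3 = -9/16a - ¾b³ + 229/48b² + 41/4b + 227/48 to the basis.

S(f_1,g_3): lcm = ab. S = -¾a - 4/3b⁴ + 229/27b³ + 629/36b² + 389/27b + 27/4.
  leading term a: subtract (4/3)·g_3 from -¾a - 4/3b⁴ + 229/27b³ + 629/36b² + 389/27b + 27/4 → -4/3b⁴ + 256/27b³ + 100/9b² + 20/27b + 4/9
  leading term b⁴: no divisor's leading term divides it; move -4/3b⁴ to the remainder.
  leading term b³: no divisor's leading term divides it; move 256/27b³ to the remainder.
  leading term b²: no divisor's leading term divides it; move 100/9b² to the remainder.
  leading term b: no divisor's leading term divides it; move 20/27b to the remainder.
  leading term 1: no divisor's leading term divides it; move 4/9 to the remainder.
  remainder -4/3b⁴ + 256/27b³ + 100/9b² + 20/27b + 4/9 ≠ 0; add g_4 = -4/3b⁴ + 256/27b³ + 100/9b² + 20/27b + 4/9 to the basis.

The other S-polynomials (S(f_2,g_3), S(f_1,g_4), S(f_2,g_4), S(g_3,g_4)) all reduce to 0 modulo the current basis, so we have a Gröbner basis.
Inter-reduce: drop elements whose leading term is divisible by another's, tail-reduce, and make monic.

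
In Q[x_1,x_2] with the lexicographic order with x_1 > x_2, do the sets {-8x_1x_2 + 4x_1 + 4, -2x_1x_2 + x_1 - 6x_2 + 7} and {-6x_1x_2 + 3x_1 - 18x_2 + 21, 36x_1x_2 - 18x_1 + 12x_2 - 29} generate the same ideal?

For a fixed monomial order, each ideal has a unique reduced Gröbner basis; comparing bases decides equality.
Buchberger on the first generating set:
f_1 = -8x_1x_2 + 4x_1 + 4, LT = x_1x_2.
f_2 = -2x_1x_2 + x_1 - 6x_2 + 7, LT = x_1x_2.

S(f_1,f_2): lcm = x_1x_2. S = -3x_2 + 3.
  leading term x_2: no divisor's leading term divides it; move -3x_2 to the remainder.
  leading term 1: no divisor's leading term divides it; move 3 to the remainder.
  remainder -3x_2 + 3 ≠ 0; add g_3 = -3x_2 + 3 to the basis.

S(f_1,g_3): lcm = x_1x_2. S = 1/2x_1 - 1/2.
  leading term x_1: no divisor's leading term divides it; move 1/2x_1 to the remainder.
  leading term 1: no divisor's leading term divides it; move -1/2 to the remainder.
  remainder 1/2x_1 - 1/2 ≠ 0; add g_4 = 1/2x_1 - 1/2 to the basis.

The other S-polynomials (S(f_2,g_3), S(f_1,g_4), S(f_2,g_4), S(g_3,g_4)) all reduce to 0 modulo the current basis, so we have a Gröbner basis.
Inter-reduce: drop elements whose leading term is divisible by another's, tail-reduce, and make monic.
Reduced Gröbner basis: {x_1 - 1, x_2 - 1}.

Buchberger on the second generating set:
h_1 = -6x_1x_2 + 3x_1 - 18x_2 + 21, LT = x_1x_2.
h_2 = 36x_1x_2 - 18x_1 + 12x_2 - 29, LT = x_1x_2.

S(h_1,h_2): lcm = x_1x_2. S = 8/3x_2 - 97/36.
  leading term x_2: no divisor's leading term divides it; move 8/3x_2 to the remainder.
  leading term 1: no divisor's leading term divides it; move -97/36 to the remainder.
  remainder 8/3x_2 - 97/36 ≠ 0; add k_3 = 8/3x_2 - 97/36 to the basis.

S(h_1,k_3): lcm = x_1x_2. S = 49/96x_1 + 3x_2 - 7/2.
  leading term x_1: no divisor's leading term divides it; move 49/96x_1 to the remainder.
  leading term x_2: subtract (9/8)·k_3 from 3x_2 - 7/2 → -15/32
  leading term 1: no divisor's leading term divides it; move -15/32 to the remainder.
  remainder 49/96x_1 - 15/32 ≠ 0; add k_4 = 49/96x_1 - 15/32 to the basis.

The other S-polynomials (S(h_2,k_3), S(h_1,k_4), S(h_2,k_4), S(k_3,k_4)) all reduce to 0 modulo the current basis, so we have a Gröbner basis.
Inter-reduce: drop elements whose leading term is divisible by another's, tail-reduce, and make monic.
Reduced Gröbner basis: {x_1 - 45/49, x_2 - 97/96}.

These differ, so the ideals are not equal.

No, the ideals differ.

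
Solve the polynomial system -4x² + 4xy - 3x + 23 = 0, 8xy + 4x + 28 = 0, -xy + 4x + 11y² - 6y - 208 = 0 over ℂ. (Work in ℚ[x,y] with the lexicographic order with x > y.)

Compute a lex Gröbner basis by Buchberger's algorithm.
f_1 = -4x² + 4xy - 3x + 23, LT = x².
f_2 = 8xy + 4x + 28, LT = xy.
f_3 = -xy + 4x + 11y² - 6y - 208, LT = xy.

S(f_1,f_2): lcm = x²y. S = -½x² - xy² + ¾xy - 7/2x - 23/4y.
  leading term x²: subtract (⅛)·f_1 from -½x² - xy² + ¾xy - 7/2x - 23/4y → -xy² + ¼xy - 25/8x - 23/4y - 23/8
  leading term xy²: subtract (-⅛y)·f_2 from -xy² + ¼xy - 25/8x - 23/4y - 23/8 → ¾xy - 25/8x - 9/4y - 23/8
  leading term xy: subtract (3/32)·f_2 from ¾xy - 25/8x - 9/4y - 23/8 → -7/2x - 9/4y - 11/2
  leading term x: no divisor's leading term divides it; move -7/2x to the remainder.
  leading term y: no divisor's leading term divides it; move -9/4y to the remainder.
  leading term 1: no divisor's leading term divides it; move -11/2 to the remainder.
  remainder -7/2x - 9/4y - 11/2 ≠ 0; add h_4 = -7/2x - 9/4y - 11/2 to the basis.

S(f_1,f_3): lcm = x²y. S = 4x² + 10xy² - 21/4xy - 208x - 23/4y.
  leading term x²: subtract (-1)·f_1 from 4x² + 10xy² - 21/4xy - 208x - 23/4y → 10xy² - 5/4xy - 211x - 23/4y + 23
  leading term xy²: subtract (5/4y)·f_2 from 10xy² - 5/4xy - 211x - 23/4y + 23 → -25/4xy - 211x - 163/4y + 23
  leading term xy: subtract (-25/32)·f_2 from -25/4xy - 211x - 163/4y + 23 → -1663/8x - 163/4y + 359/8
  leading term x: subtract (1663/28)·h_4 from -1663/8x - 163/4y + 359/8 → 10403/112y + 10403/28
  leading term y: no divisor's leading term divides it; move 10403/112y to the remainder.
  leading term 1: no divisor's leading term divides it; move 10403/28 to the remainder.
  remainder 10403/112y + 10403/28 ≠ 0; add h_5 = 10403/112y + 10403/28 to the basis.

The other S-polynomials (S(f_2,f_3), S(f_1,h_4), S(f_2,h_4), S(f_3,h_4), S(f_1,h_5), S(f_2,h_5), S(f_3,h_5), S(h_4,h_5)) all reduce to 0 modulo the current basis, so we have a Gröbner basis.
Inter-reduce: drop elements whose leading term is divisible by another's, tail-reduce, and make monic.
Reduced Gröbner basis: {x - 1, y + 4}.

Elimination: the polynomial y + 4 lies in the elimination ideal for y, so y ∈ {-4}. For each such y, the remaining basis elements (now univariate) give the rest of the solution.
  y = -4: the earlier basis element becomes x - 1 = 0, giving x = 1 — point (1, -4).

{(1, -4)}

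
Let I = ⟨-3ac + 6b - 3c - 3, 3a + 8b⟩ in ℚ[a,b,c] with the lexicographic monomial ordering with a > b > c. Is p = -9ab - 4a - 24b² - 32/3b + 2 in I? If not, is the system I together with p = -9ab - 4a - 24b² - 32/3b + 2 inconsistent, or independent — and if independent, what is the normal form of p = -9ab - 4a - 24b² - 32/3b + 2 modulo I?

Adjoining -9ab - 4a - 24b² - 32/3b + 2 makes the ideal the whole ring: the system is inconsistent.

First compute the reduced Gröbner basis of I by Buchberger's algorithm.
f_1 = -3ac + 6b - 3c - 3, LT = ac.
f_2 = 3a + 8b, LT = a.

S(f_1,f_2): lcm = ac. S = -8/3bc - 2b + c + 1.
  reduce S modulo (f_1, f_2):
  remainder -8/3bc - 2b + c + 1 ≠ 0; add h_3 = -8/3bc - 2b + c + 1 to the basis.

The other S-polynomials (S(f_1,h_3), S(f_2,h_3)) all reduce to 0 modulo the current basis, so we have a Gröbner basis.
Inter-reduce: drop elements whose leading term is divisible by another's, tail-reduce, and make monic.
Reduced Gröbner basis: {a + 8/3b, bc + ¾b - ⅜c - ⅜}.
Label its elements g_1 = a + 8/3b, g_2 = bc + ¾b - ⅜c - ⅜.

Reduce p = -9ab - 4a - 24b² - 32/3b + 2 modulo G:
  leading term ab: subtract (-9b)·g_1 from -9ab - 4a - 24b² - 32/3b + 2 → -4a - 32/3b + 2
  leading term a: subtract (-4)·g_1 from -4a - 32/3b + 2 → 2
  leading term 1: no divisor's leading term divides it; move 2 to the remainder.
  normal form = 2.
The normal form is nonzero, so p ∉ I. Since p minus its normal form lies in I, I + (p) = I + (r) where r = 2; decide whether this ideal is the whole ring.
Here r = 2 is a nonzero constant, hence a unit: 1 ∈ I + (p), the Gröbner basis of I + (p) is {1}, and the enlarged system has no common solution — adjoining p is inconsistent.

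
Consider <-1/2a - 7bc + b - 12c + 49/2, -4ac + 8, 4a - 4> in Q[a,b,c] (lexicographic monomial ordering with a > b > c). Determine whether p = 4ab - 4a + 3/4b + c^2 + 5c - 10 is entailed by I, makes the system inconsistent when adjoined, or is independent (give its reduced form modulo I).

First compute the reduced Gröbner basis of I by Buchberger's algorithm.
f_1 = -1/2a - 7bc + b - 12c + 49/2, LT = a.
f_2 = -4ac + 8, LT = ac.
f_3 = 4a - 4, LT = a.

S(f_1,f_2): lcm = ac. S = 14bc^2 - 2bc + 24c^2 - 49c + 2.
  leading term bc^2: no divisor's leading term divides it; move 14bc^2 to the remainder.
  leading term bc: no divisor's leading term divides it; move -2bc to the remainder.
  leading term c^2: no divisor's leading term divides it; move 24c^2 to the remainder.
  leading term c: no divisor's leading term divides it; move -49c to the remainder.
  leading term 1: no divisor's leading term divides it; move 2 to the remainder.
  remainder 14bc^2 - 2bc + 24c^2 - 49c + 2 ≠ 0; add h_4 = 14bc^2 - 2bc + 24c^2 - 49c + 2 to the basis.

S(f_1,f_3): lcm = a. S = 14bc - 2b + 24c - 48.
  leading term bc: no divisor's leading term divides it; move 14bc to the remainder.
  leading term b: no divisor's leading term divides it; move -2b to the remainder.
  leading term c: no divisor's leading term divides it; move 24c to the remainder.
  leading term 1: no divisor's leading term divides it; move -48 to the remainder.
  remainder 14bc - 2b + 24c - 48 ≠ 0; add h_5 = 14bc - 2b + 24c - 48 to the basis.

S(f_2,f_3): lcm = ac. S = c - 2.
  leading term c: no divisor's leading term divides it; move c to the remainder.
  leading term 1: no divisor's leading term divides it; move -2 to the remainder.
  remainder c - 2 ≠ 0; add h_6 = c - 2 to the basis.

S(f_2,h_5): lcm = abc. S = 1/7ab - 12/7ac + 24/7a - 2b.
  leading term ab: subtract (-2/7b)·f_1 from 1/7ab - 12/7ac + 24/7a - 2b → -12/7ac + 24/7a - 2b^2c + 2/7b^2 - 24/7bc + 5b
  leading term ac: subtract (24/7c)·f_1 from -12/7ac + 24/7a - 2b^2c + 2/7b^2 - 24/7bc + 5b → 24/7a - 2b^2c + 2/7b^2 + 24bc^2 - 48/7bc + 5b + 288/7c^2 - 84c
  leading term a: subtract (-48/7)·f_1 from 24/7a - 2b^2c + 2/7b^2 + 24bc^2 - 48/7bc + 5b + 288/7c^2 - 84c → -2b^2c + 2/7b^2 + 24bc^2 - 384/7bc + 83/7b + 288/7c^2 - 1164/7c + 168
  leading term b^2c: subtract (-1/7b)·h_5 from -2b^2c + 2/7b^2 + 24bc^2 - 384/7bc + 83/7b + 288/7c^2 - 1164/7c + 168 → 24bc^2 - 360/7bc + 5b + 288/7c^2 - 1164/7c + 168
  leading term bc^2: subtract (12/7)·h_4 from 24bc^2 - 360/7bc + 5b + 288/7c^2 - 1164/7c + 168 → -48bc + 5b - 576/7c + 1152/7
  leading term bc: subtract (-24/7)·h_5 from -48bc + 5b - 576/7c + 1152/7 → -13/7b
  leading term b: no divisor's leading term divides it; move -13/7b to the remainder.
  remainder -13/7b ≠ 0; add h_7 = -13/7b to the basis.

The other S-polynomials (S(f_1,h_4), S(f_2,h_4), S(f_3,h_4), S(f_1,h_5), S(f_3,h_5), S(h_4,h_5), S(f_1,h_6), S(f_2,h_6), S(f_3,h_6), S(h_4,h_6), S(h_5,h_6), S(f_1,h_7), S(f_2,h_7), S(f_3,h_7), S(h_4,h_7), S(h_5,h_7), S(h_6,h_7)) all reduce to 0 modulo the current basis, so we have a Gröbner basis.
Inter-reduce: drop elements whose leading term is divisible by another's, tail-reduce, and make monic.
Reduced Gröbner basis: {a - 1, b, c - 2}.
Label its elements g_1 = a - 1, g_2 = b, g_3 = c - 2.

Reduce p = 4ab - 4a + 3/4b + c^2 + 5c - 10 modulo G:
  leading term ab: subtract (4b)·g_1 from 4ab - 4a + 3/4b + c^2 + 5c - 10 → -4a + 19/4b + c^2 + 5c - 10
  leading term a: subtract (-4)·g_1 from -4a + 19/4b + c^2 + 5c - 10 → 19/4b + c^2 + 5c - 14
  leading term b: subtract (19/4)·g_2 from 19/4b + c^2 + 5c - 14 → c^2 + 5c - 14
  leading term c^2: subtract (c)·g_3 from c^2 + 5c - 14 → 7c - 14
  leading term c: subtract (7)·g_3 from 7c - 14 → 0
  normal form = 0.
Since the normal form is 0, p ∈ I.

4ab - 4a + 3/4b + c^2 + 5c - 10 lies in I (it reduces to 0).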